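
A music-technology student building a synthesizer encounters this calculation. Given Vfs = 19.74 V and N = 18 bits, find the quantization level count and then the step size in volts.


Step 1 — number of quantization levels:
L = 2^N = 2^18 = 262144

Step 2 — LSB step size:
delta = Vfs / L
      = 19.74 / 262144
      = 7.53e-05 V

Levels = 262144; step size = 7.53e-05 V


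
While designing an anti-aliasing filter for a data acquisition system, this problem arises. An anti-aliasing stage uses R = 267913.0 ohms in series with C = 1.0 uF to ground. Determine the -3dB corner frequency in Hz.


Cutoff frequency of a first-order RC filter:
fc = 1 / (2 * pi * R * C)
C = 1.0 uF = 1e-06 F
fc = 1 / (2 * pi * 267913.0 * 1e-06)
   = 1 / 1.6833470252024
   = 0.594055 Hz

0.594055 Hz


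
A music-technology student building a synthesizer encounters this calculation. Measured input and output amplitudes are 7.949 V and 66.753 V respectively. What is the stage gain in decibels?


Voltage gain in dB:
G = 20 * log10(Vout / Vin)
  = 20 * log10(66.753 / 7.949)
  = 20 * log10(8.39766)
  = 20 * 0.924158
  = 18.48 dB

18.48 dB


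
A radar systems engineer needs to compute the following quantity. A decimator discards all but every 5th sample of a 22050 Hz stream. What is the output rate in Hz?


Decimation reduces the sample rate:
fs_out = fs_in / M
       = 22050 / 5
       = 4410.0 Hz

4410.0 Hz


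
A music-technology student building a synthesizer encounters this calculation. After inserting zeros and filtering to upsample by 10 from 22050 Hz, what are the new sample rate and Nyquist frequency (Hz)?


Step 1 — output sample rate after interpolation by L:
fs_out = L * fs_in = 10 * 22050 = 220500 Hz

Step 2 — Nyquist frequency of the output stream:
f_Nyq = fs_out / 2 = 220500 / 2 = 110250.0 Hz

fs_out = 220500 Hz; f_Nyquist = 110250.0 Hz


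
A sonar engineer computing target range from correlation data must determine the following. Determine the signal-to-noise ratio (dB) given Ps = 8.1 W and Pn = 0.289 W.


SNR in decibels:
SNR = 10 * log10(Ps / Pn)
    = 10 * log10(8.1 / 0.289)
    = 10 * log10(28.0277)
    = 10 * 1.4476
    = 14.48 dB

14.48 dB


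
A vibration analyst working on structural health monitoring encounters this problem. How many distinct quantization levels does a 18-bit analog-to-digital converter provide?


Number of quantization levels = 2^N
= 2^18
= 262144

262144


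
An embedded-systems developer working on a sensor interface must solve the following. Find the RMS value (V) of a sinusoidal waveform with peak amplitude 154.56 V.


RMS voltage for a sinusoidal waveform:
V_rms = V_peak / sqrt(2)
      = 154.56 / 1.414214
      = 109.29 V

109.29 V


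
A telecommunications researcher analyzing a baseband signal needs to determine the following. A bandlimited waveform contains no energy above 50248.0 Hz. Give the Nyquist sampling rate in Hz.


The Nyquist rate is twice the maximum frequency component.
fs_min = 2 * fmax
      = 2 * 50248.0
      = 100496.0 Hz

100496.0


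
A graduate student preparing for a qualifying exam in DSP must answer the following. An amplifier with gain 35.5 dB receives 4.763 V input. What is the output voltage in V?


Output voltage from dB gain:
V_out = V_in * 10^(gain_dB / 20)
      = 4.763 * 10^(35.5 / 20)
      = 4.763 * 59.566214
      = 283.7139 V

283.7139 V


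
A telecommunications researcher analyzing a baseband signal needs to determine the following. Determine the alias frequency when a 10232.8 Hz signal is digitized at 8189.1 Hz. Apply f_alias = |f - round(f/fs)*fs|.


Compute the nearest integer multiple of fs to the signal:
n = round(10232.8 / 8189.1) = 1
f_alias = |10232.8 - 1 * 8189.1|
        = |10232.8 - 8189.1|
        = 2043.7 Hz

2043.7


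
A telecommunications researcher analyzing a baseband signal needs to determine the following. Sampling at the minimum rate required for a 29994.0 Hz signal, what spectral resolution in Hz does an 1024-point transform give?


Step 1 — Nyquist sampling rate:
fs = 2 * fmax = 2 * 29994.0 = 59988.0 Hz

Step 2 — DFT bin spacing:
df = fs / N = 59988.0 / 1024 = 58.582 Hz

58.582 Hz


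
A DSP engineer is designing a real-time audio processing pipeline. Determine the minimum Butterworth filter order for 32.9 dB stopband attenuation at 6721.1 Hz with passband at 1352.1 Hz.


Butterworth filter order formula:
n = log10(10^(A/10) - 1) / (2 * log10(f_stop/f_pass))
10^(32.9/10) - 1 = 1948.8446
f_stop/f_pass = 6721.1 / 1352.1 = 4.9709
n = 2.3619 -> ceil = 3

3


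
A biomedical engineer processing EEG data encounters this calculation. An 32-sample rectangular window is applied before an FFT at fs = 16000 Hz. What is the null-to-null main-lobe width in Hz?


Main lobe width for a rectangular window:
Width = 2 * fs / N
      = 2 * 16000 / 32
      = 32000 / 32
      = 1000.0 Hz

1000.0 Hz


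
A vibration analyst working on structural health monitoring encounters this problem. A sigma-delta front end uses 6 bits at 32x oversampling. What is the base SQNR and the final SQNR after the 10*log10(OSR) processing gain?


Step 1 — baseline SQNR at Nyquist:
SQNR_base = 6.02*N + 1.76
          = 6.02*6 + 1.76
          = 37.88 dB

Step 2 — oversampling processing gain:
G = 10*log10(OSR) = 10*log10(32) = 15.05 dB

Step 3 — total:
SQNR_total = 37.88 + 15.05 = 52.93 dB

Base SQNR = 37.88 dB; oversampled SQNR = 52.93 dB


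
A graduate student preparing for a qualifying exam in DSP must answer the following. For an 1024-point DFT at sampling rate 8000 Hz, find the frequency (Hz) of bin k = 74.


Frequency of DFT bin k:
f_k = k * fs / N
    = 74 * 8000 / 1024
    = 592000 / 1024
    = 578.125 Hz

578.125 Hz


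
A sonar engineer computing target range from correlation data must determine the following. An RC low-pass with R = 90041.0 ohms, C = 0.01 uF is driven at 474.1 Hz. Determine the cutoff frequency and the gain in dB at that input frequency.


Step 1 — cutoff frequency:
fc = 1 / (2*pi*R*C)
C = 0.01 uF = 1e-08 F
fc = 1 / (2*pi*90041.0*1e-08)
   = 176.758 Hz

Step 2 — magnitude at f = 474.1 Hz:
|H(f)| = 1 / sqrt(1 + (f/fc)^2)
f/fc = 474.1 / 176.758 = 2.682198
|H| = 1 / sqrt(1 + 7.194186) = 0.349339
|H|_dB = 20*log10(0.349339) = -9.14 dB

fc = 176.758 Hz; |H(474.1 Hz)| = -9.14 dB


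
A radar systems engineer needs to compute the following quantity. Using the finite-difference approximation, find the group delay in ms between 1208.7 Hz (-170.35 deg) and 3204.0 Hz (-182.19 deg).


Group delay from phase difference:
tau = -d(phi)/d(omega)
d(phi) = -11.84 deg = -0.206647 rad
d(omega) = 2*pi*(3204.0 - 1208.7) = 12536.8396 rad/s
tau = -(-0.206647) / 12536.8396
    = 0.0165 ms

0.0165 ms


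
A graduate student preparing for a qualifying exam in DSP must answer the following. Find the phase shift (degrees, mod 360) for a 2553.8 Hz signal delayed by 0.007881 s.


Phase shift from frequency and time delay:
phi = 360 * f * t_delay
    = 360 * 2553.8 * 0.007881
    = 7245.54 degrees
    mod 360 = 45.54 degrees

45.54 degrees


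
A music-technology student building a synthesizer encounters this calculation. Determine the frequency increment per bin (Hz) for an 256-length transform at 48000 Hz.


DFT frequency resolution:
df = fs / N
   = 48000 / 256
   = 187.5 Hz

187.5 Hz


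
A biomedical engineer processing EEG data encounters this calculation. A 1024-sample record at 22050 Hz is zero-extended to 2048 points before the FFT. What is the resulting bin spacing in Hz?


Frequency resolution after zero-padding:
N_padded = 1024 * 2 = 2048
df = fs / N_padded
   = 22050 / 2048
   = 10.7666 Hz

10.7666 Hz


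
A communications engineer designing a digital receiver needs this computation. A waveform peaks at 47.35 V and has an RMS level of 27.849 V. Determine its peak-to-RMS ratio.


Crest factor is the ratio of peak to RMS:
CF = V_peak / V_rms
   = 47.35 / 27.849
   = 1.7002

1.7002


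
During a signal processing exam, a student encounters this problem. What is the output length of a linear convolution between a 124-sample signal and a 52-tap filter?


Linear convolution output length:
L = N + M - 1
  = 124 + 52 - 1
  = 175 samples

175


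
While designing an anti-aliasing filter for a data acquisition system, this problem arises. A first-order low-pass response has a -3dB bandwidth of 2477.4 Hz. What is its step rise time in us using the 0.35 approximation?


Rise time from bandwidth relationship:
tr = 0.35 / BW
   = 0.35 / 2477.4
   = 0.0001412771454 s
   = 141.2771 us

141.2771 us


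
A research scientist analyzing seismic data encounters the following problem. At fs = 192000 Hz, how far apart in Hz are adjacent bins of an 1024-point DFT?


DFT frequency resolution:
df = fs / N
   = 192000 / 1024
   = 187.5 Hz

187.5 Hz


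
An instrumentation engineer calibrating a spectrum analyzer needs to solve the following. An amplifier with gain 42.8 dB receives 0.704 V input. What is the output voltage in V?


Output voltage from dB gain:
V_out = V_in * 10^(gain_dB / 20)
      = 0.704 * 10^(42.8 / 20)
      = 0.704 * 138.038426
      = 97.1791 V

97.1791 V


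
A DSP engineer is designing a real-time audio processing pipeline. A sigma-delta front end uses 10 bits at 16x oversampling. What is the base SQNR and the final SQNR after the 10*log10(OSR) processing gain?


Step 1 — baseline SQNR at Nyquist:
SQNR_base = 6.02*N + 1.76
          = 6.02*10 + 1.76
          = 61.96 dB

Step 2 — oversampling processing gain:
G = 10*log10(OSR) = 10*log10(16) = 12.04 dB

Step 3 — total:
SQNR_total = 61.96 + 12.04 = 74.0 dB

Base SQNR = 61.96 dB; oversampled SQNR = 74.0 dB


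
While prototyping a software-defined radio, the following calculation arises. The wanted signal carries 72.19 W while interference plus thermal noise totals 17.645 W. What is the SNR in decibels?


SNR in decibels:
SNR = 10 * log10(Ps / Pn)
    = 10 * log10(72.19 / 17.645)
    = 10 * log10(4.0912)
    = 10 * 0.6119
    = 6.12 dB

6.12 dB


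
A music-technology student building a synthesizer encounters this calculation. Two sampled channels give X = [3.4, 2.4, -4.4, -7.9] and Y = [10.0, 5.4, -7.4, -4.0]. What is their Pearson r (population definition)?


Pearson correlation coefficient (population):
r = cov(X,Y) / (std(X) * std(Y))
Mean X = -1.625, Mean Y = 1.0
Cov(X,Y) = 29.405
Std(X) = 4.704453, Std(Y) = 6.998571
r = 0.8931

0.8931


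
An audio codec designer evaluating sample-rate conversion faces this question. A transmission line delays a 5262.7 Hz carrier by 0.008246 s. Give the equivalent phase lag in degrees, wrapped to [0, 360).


Phase shift from frequency and time delay:
phi = 360 * f * t_delay
    = 360 * 5262.7 * 0.008246
    = 15622.64 degrees
    mod 360 = 142.64 degrees

142.64 degrees


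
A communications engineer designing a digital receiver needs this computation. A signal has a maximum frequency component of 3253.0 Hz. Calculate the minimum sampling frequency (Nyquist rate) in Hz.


The Nyquist rate is twice the maximum frequency component.
fs_min = 2 * fmax
      = 2 * 3253.0
      = 6506.0 Hz

6506.0


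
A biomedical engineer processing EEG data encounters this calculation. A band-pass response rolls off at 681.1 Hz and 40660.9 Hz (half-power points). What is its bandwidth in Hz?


Bandwidth is the difference of -3dB frequencies:
BW = f_high - f_low
   = 40660.9 - 681.1
   = 39979.8 Hz

39979.8 Hz


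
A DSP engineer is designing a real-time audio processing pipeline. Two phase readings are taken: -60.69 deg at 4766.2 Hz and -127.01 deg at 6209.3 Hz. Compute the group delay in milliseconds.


Group delay from phase difference:
tau = -d(phi)/d(omega)
d(phi) = -66.32 deg = -1.157502 rad
d(omega) = 2*pi*(6209.3 - 4766.2) = 9067.2647 rad/s
tau = -(-1.157502) / 9067.2647
    = 0.1277 ms

0.1277 ms


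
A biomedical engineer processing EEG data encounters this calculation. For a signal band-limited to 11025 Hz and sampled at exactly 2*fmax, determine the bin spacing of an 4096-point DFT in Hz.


Step 1 — Nyquist sampling rate:
fs = 2 * fmax = 2 * 11025 = 22050 Hz

Step 2 — DFT bin spacing:
df = fs / N = 22050 / 4096 = 5.3833 Hz

5.3833 Hz


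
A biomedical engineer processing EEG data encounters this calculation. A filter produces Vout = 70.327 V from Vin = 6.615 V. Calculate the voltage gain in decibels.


Voltage gain in dB:
G = 20 * log10(Vout / Vin)
  = 20 * log10(70.327 / 6.615)
  = 20 * log10(10.631444)
  = 20 * 1.026592
  = 20.53 dB

20.53 dB


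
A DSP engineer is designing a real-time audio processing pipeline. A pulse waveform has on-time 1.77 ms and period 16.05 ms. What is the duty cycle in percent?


Duty cycle as a percentage:
DC = (t_on / T) * 100
   = (1.77 / 16.05) * 100
   = 0.11028 * 100
   = 11.03 %

11.03 %


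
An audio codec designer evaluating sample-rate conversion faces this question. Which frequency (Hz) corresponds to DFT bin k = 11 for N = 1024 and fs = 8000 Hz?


Frequency of DFT bin k:
f_k = k * fs / N
    = 11 * 8000 / 1024
    = 88000 / 1024
    = 85.938 Hz

85.938 Hz


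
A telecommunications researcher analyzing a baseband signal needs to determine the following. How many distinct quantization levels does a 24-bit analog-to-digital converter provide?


Number of quantization levels = 2^N
= 2^24
= 16777216

16777216


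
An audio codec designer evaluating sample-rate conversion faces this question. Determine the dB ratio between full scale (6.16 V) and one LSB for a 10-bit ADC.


Dynamic range from full-scale to LSB:
V_min = V_max / 2^bits = 6.16 / 2^10
DR = 20 * log10(V_max / V_min)
   = 20 * log10(2^10)
   = 20 * 10 * log10(2)
   = 60.21 dB

60.21 dB


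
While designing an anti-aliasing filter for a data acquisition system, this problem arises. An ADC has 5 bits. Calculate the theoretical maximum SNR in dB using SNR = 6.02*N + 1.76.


Theoretical SNR for a full-scale sinusoid:
SNR = 6.02 * N + 1.76
    = 6.02 * 5 + 1.76
    = 30.1 + 1.76
    = 31.86 dB

31.86 dB


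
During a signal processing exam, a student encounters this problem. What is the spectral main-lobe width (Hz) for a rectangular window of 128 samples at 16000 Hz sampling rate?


Main lobe width for a rectangular window:
Width = 2 * fs / N
      = 2 * 16000 / 128
      = 32000 / 128
      = 250.0 Hz

250.0 Hz


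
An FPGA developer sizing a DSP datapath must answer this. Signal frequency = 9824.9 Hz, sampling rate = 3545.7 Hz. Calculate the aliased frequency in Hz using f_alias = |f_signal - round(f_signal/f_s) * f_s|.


Compute the nearest integer multiple of fs to the signal:
n = round(9824.9 / 3545.7) = 3
f_alias = |9824.9 - 3 * 3545.7|
        = |9824.9 - 10637.1|
        = 812.2 Hz

812.2


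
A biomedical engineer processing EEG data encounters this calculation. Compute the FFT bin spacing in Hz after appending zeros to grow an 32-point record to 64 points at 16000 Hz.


Frequency resolution after zero-padding:
N_padded = 32 * 2 = 64
df = fs / N_padded
   = 16000 / 64
   = 250.0 Hz

250.0 Hz


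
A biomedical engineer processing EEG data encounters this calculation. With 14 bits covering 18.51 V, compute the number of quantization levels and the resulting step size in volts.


Step 1 — number of quantization levels:
L = 2^N = 2^14 = 16384

Step 2 — LSB step size:
delta = Vfs / L
      = 18.51 / 16384
      = 0.00112976 V

Levels = 16384; step size = 0.00112976 V


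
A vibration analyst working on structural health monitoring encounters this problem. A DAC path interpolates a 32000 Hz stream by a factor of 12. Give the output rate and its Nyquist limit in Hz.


Step 1 — output sample rate after interpolation by L:
fs_out = L * fs_in = 12 * 32000 = 384000 Hz

Step 2 — Nyquist frequency of the output stream:
f_Nyq = fs_out / 2 = 384000 / 2 = 192000.0 Hz

fs_out = 384000 Hz; f_Nyquist = 192000.0 Hz


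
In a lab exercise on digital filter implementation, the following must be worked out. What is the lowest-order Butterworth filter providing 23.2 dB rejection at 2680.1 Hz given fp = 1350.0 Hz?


Butterworth filter order formula:
n = log10(10^(A/10) - 1) / (2 * log10(f_stop/f_pass))
10^(23.2/10) - 1 = 207.9296
f_stop/f_pass = 2680.1 / 1350.0 = 1.9853
n = 3.8915 -> ceil = 4

4


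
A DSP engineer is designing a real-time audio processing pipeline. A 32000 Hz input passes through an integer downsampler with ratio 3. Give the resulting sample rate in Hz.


Decimation reduces the sample rate:
fs_out = fs_in / M
       = 32000 / 3
       = 10666.6667 Hz

10666.6667 Hz


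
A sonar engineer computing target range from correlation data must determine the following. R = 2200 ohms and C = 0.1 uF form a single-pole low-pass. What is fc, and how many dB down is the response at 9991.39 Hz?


Step 1 — cutoff frequency:
fc = 1 / (2*pi*R*C)
C = 0.1 uF = 1e-07 F
fc = 1 / (2*pi*2200*1e-07)
   = 723.432 Hz

Step 2 — magnitude at f = 9991.39 Hz:
|H(f)| = 1 / sqrt(1 + (f/fc)^2)
f/fc = 9991.39 / 723.432 = 13.811098
|H| = 1 / sqrt(1 + 190.746428) = 0.0722165
|H|_dB = 20*log10(0.0722165) = -22.83 dB

fc = 723.432 Hz; |H(9991.39 Hz)| = -22.83 dB


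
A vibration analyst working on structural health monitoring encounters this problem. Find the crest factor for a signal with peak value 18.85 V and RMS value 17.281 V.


Crest factor is the ratio of peak to RMS:
CF = V_peak / V_rms
   = 18.85 / 17.281
   = 1.0908

1.0908


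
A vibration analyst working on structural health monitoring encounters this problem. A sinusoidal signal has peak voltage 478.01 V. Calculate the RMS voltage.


RMS voltage for a sinusoidal waveform:
V_rms = V_peak / sqrt(2)
      = 478.01 / 1.414214
      = 338.004 V

338.004 V


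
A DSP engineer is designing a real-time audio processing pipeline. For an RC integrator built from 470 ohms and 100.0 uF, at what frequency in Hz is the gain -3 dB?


Cutoff frequency of a first-order RC filter:
fc = 1 / (2 * pi * R * C)
C = 100.0 uF = 0.0001 F
fc = 1 / (2 * pi * 470 * 0.0001)
   = 1 / 0.29530970943744
   = 3.386275 Hz

3.386275 Hz


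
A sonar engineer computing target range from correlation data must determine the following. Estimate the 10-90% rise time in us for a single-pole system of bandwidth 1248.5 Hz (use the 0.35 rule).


Rise time from bandwidth relationship:
tr = 0.35 / BW
   = 0.35 / 1248.5
   = 0.0002803364037 s
   = 280.3364 us

280.3364 us


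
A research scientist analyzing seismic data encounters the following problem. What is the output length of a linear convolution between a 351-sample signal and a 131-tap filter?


Linear convolution output length:
L = N + M - 1
  = 351 + 131 - 1
  = 481 samples

481


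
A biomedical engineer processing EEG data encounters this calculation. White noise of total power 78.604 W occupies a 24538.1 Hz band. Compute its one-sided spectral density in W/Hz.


Power spectral density:
PSD = P / BW
    = 78.604 / 24538.1
    = 0.00320335 W/Hz

0.00320335 W/Hz


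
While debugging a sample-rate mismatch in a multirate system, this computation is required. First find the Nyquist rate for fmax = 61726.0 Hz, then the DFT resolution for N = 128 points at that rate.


Step 1 — Nyquist sampling rate:
fs = 2 * fmax = 2 * 61726.0 = 123452.0 Hz

Step 2 — DFT bin spacing:
df = fs / N = 123452.0 / 128 = 964.4688 Hz

964.4688 Hz


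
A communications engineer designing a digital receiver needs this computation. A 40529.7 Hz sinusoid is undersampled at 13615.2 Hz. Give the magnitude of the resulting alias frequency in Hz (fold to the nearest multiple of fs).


Compute the nearest integer multiple of fs to the signal:
n = round(40529.7 / 13615.2) = 3
f_alias = |40529.7 - 3 * 13615.2|
        = |40529.7 - 40845.6|
        = 315.9 Hz

315.9


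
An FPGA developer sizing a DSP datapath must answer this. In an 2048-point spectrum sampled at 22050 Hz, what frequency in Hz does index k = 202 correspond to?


Frequency of DFT bin k:
f_k = k * fs / N
    = 202 * 22050 / 2048
    = 4454100 / 2048
    = 2174.854 Hz

2174.854 Hz


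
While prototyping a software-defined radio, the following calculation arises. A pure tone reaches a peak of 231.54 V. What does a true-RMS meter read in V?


RMS voltage for a sinusoidal waveform:
V_rms = V_peak / sqrt(2)
      = 231.54 / 1.414214
      = 163.724 V

163.724 V


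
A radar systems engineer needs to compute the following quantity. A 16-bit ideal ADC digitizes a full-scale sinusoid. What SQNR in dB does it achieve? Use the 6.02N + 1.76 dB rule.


Theoretical SNR for a full-scale sinusoid:
SNR = 6.02 * N + 1.76
    = 6.02 * 16 + 1.76
    = 96.32 + 1.76
    = 98.08 dB

98.08 dB


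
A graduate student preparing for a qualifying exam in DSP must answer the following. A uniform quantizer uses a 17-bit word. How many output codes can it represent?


Number of quantization levels = 2^N
= 2^17
= 131072

131072


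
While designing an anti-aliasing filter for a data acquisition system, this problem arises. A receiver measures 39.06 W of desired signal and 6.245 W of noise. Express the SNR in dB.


SNR in decibels:
SNR = 10 * log10(Ps / Pn)
    = 10 * log10(39.06 / 6.245)
    = 10 * log10(6.2546)
    = 10 * 0.7962
    = 7.96 dB

7.96 dB


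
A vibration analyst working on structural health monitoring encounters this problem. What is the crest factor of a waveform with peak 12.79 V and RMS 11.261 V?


Crest factor is the ratio of peak to RMS:
CF = V_peak / V_rms
   = 12.79 / 11.261
   = 1.1358

1.1358


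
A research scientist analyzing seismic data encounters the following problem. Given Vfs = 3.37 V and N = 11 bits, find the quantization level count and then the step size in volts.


Step 1 — number of quantization levels:
L = 2^N = 2^11 = 2048

Step 2 — LSB step size:
delta = Vfs / L
      = 3.37 / 2048
      = 0.00164551 V

Levels = 2048; step size = 0.00164551 V


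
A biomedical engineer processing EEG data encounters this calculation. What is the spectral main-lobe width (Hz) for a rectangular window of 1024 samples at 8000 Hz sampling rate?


Main lobe width for a rectangular window:
Width = 2 * fs / N
      = 2 * 8000 / 1024
      = 16000 / 1024
      = 15.625 Hz

15.625 Hz


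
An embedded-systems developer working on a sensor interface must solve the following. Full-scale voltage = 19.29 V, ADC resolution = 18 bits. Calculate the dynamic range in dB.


Dynamic range from full-scale to LSB:
V_min = V_max / 2^bits = 19.29 / 2^18
DR = 20 * log10(V_max / V_min)
   = 20 * log10(2^18)
   = 20 * 18 * log10(2)
   = 108.37 dB

108.37 dB


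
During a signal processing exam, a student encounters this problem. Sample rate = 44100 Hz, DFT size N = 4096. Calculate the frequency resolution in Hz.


DFT frequency resolution:
df = fs / N
   = 44100 / 4096
   = 10.7666 Hz

10.7666 Hz


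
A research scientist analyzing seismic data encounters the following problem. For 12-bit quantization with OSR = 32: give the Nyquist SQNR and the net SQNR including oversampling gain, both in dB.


Step 1 — baseline SQNR at Nyquist:
SQNR_base = 6.02*N + 1.76
          = 6.02*12 + 1.76
          = 74.0 dB

Step 2 — oversampling processing gain:
G = 10*log10(OSR) = 10*log10(32) = 15.05 dB

Step 3 — total:
SQNR_total = 74.0 + 15.05 = 89.05 dB

Base SQNR = 74.0 dB; oversampled SQNR = 89.05 dB


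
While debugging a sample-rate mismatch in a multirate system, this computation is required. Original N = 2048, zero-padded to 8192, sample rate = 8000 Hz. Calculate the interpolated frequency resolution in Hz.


Frequency resolution after zero-padding:
N_padded = 2048 * 4 = 8192
df = fs / N_padded
   = 8000 / 8192
   = 0.9766 Hz

0.9766 Hz


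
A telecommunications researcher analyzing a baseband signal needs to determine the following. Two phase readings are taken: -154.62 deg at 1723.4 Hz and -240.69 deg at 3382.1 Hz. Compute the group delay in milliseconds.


Group delay from phase difference:
tau = -d(phi)/d(omega)
d(phi) = -86.07 deg = -1.502205 rad
d(omega) = 2*pi*(3382.1 - 1723.4) = 10421.9195 rad/s
tau = -(-1.502205) / 10421.9195
    = 0.1441 ms

0.1441 ms


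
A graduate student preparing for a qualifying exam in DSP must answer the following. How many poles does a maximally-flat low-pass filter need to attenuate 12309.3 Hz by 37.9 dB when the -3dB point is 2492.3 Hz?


Butterworth filter order formula:
n = log10(10^(A/10) - 1) / (2 * log10(f_stop/f_pass))
10^(37.9/10) - 1 = 6164.95
f_stop/f_pass = 12309.3 / 2492.3 = 4.9389
n = 2.7319 -> ceil = 3

3


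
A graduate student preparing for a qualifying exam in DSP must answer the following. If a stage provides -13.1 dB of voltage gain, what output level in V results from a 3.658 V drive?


Output voltage from dB gain:
V_out = V_in * 10^(gain_dB / 20)
      = 3.658 * 10^(-13.1 / 20)
      = 3.658 * 0.221309
      = 0.8096 V

0.8096 V


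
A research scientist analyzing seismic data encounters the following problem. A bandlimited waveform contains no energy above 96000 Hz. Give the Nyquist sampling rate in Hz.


The Nyquist rate is twice the maximum frequency component.
fs_min = 2 * fmax
      = 2 * 96000
      = 192000 Hz

192000


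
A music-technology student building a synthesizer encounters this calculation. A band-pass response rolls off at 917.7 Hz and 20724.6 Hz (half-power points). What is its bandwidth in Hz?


Bandwidth is the difference of -3dB frequencies:
BW = f_high - f_low
   = 20724.6 - 917.7
   = 19806.9 Hz

19806.9 Hz


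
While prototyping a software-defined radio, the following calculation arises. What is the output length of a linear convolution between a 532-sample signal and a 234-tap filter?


Linear convolution output length:
L = N + M - 1
  = 532 + 234 - 1
  = 765 samples

765


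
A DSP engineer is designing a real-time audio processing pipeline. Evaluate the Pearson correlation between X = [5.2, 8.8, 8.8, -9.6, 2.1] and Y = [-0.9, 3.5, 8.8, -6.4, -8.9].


Pearson correlation coefficient (population):
r = cov(X,Y) / (std(X) * std(Y))
Mean X = 3.06, Mean Y = -0.78
Cov(X,Y) = 31.6488
Std(X) = 6.806938, Std(Y) = 6.444036
r = 0.7215

0.7215


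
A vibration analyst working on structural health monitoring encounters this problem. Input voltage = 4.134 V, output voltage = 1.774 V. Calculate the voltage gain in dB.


Voltage gain in dB:
G = 20 * log10(Vout / Vin)
  = 20 * log10(1.774 / 4.134)
  = 20 * log10(0.429124)
  = 20 * -0.367417
  = -7.35 dB

-7.35 dB


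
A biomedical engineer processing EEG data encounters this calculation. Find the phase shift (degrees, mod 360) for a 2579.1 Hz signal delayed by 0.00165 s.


Phase shift from frequency and time delay:
phi = 360 * f * t_delay
    = 360 * 2579.1 * 0.00165
    = 1531.99 degrees
    mod 360 = 91.99 degrees

91.99 degrees


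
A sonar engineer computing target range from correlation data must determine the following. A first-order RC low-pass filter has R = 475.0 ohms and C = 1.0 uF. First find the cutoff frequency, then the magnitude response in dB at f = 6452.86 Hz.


Step 1 — cutoff frequency:
fc = 1 / (2*pi*R*C)
C = 1.0 uF = 1e-06 F
fc = 1 / (2*pi*475.0*1e-06)
   = 335.063 Hz

Step 2 — magnitude at f = 6452.86 Hz:
|H(f)| = 1 / sqrt(1 + (f/fc)^2)
f/fc = 6452.86 / 335.063 = 19.258647
|H| = 1 / sqrt(1 + 370.895484) = 0.0518549
|H|_dB = 20*log10(0.0518549) = -25.7 dB

fc = 335.063 Hz; |H(6452.86 Hz)| = -25.7 dB


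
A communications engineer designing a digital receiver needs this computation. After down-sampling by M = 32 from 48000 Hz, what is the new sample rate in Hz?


Decimation reduces the sample rate:
fs_out = fs_in / M
       = 48000 / 32
       = 1500.0 Hz

1500.0 Hz


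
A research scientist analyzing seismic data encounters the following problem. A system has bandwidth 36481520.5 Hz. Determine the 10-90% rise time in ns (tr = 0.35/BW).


Rise time from bandwidth relationship:
tr = 0.35 / BW
   = 0.35 / 36481520.5
   = 9.593898368e-09 s
   = 9.5939 ns

9.5939 ns


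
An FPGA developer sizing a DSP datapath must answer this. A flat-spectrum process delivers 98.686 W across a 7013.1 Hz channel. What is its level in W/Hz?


Power spectral density:
PSD = P / BW
    = 98.686 / 7013.1
    = 0.01407167 W/Hz

0.01407167 W/Hz


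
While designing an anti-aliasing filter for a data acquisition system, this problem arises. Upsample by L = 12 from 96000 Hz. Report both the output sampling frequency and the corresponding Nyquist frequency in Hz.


Step 1 — output sample rate after interpolation by L:
fs_out = L * fs_in = 12 * 96000 = 1152000 Hz

Step 2 — Nyquist frequency of the output stream:
f_Nyq = fs_out / 2 = 1152000 / 2 = 576000.0 Hz

fs_out = 1152000 Hz; f_Nyquist = 576000.0 Hz


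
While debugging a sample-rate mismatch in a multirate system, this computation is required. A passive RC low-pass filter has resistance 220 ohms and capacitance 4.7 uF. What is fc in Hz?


Cutoff frequency of a first-order RC filter:
fc = 1 / (2 * pi * R * C)
C = 4.7 uF = 4.7e-06 F
fc = 1 / (2 * pi * 220 * 4.7e-06)
   = 1 / 0.0064968136076237
   = 153.921608 Hz

153.921608 Hz


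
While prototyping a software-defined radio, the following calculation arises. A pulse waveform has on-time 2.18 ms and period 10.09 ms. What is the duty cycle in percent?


Duty cycle as a percentage:
DC = (t_on / T) * 100
   = (2.18 / 10.09) * 100
   = 0.216056 * 100
   = 21.61 %

21.61 %


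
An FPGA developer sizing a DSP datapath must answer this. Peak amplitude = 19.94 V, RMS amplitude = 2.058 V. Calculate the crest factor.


Crest factor is the ratio of peak to RMS:
CF = V_peak / V_rms
   = 19.94 / 2.058
   = 9.689

9.689


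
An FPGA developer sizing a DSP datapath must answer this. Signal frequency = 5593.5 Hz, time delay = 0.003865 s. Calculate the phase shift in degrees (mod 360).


Phase shift from frequency and time delay:
phi = 360 * f * t_delay
    = 360 * 5593.5 * 0.003865
    = 7782.8 degrees
    mod 360 = 222.8 degrees

222.8 degrees


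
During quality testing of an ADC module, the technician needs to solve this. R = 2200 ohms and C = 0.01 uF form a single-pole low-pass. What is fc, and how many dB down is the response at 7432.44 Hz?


Step 1 — cutoff frequency:
fc = 1 / (2*pi*R*C)
C = 0.01 uF = 1e-08 F
fc = 1 / (2*pi*2200*1e-08)
   = 7234.316 Hz

Step 2 — magnitude at f = 7432.44 Hz:
|H(f)| = 1 / sqrt(1 + (f/fc)^2)
f/fc = 7432.44 / 7234.316 = 1.027387
|H| = 1 / sqrt(1 + 1.055524) = 0.6974912
|H|_dB = 20*log10(0.6974912) = -3.13 dB

fc = 7234.316 Hz; |H(7432.44 Hz)| = -3.13 dB


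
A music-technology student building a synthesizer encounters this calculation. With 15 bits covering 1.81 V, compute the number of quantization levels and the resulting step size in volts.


Step 1 — number of quantization levels:
L = 2^N = 2^15 = 32768

Step 2 — LSB step size:
delta = Vfs / L
      = 1.81 / 32768
      = 5.524e-05 V

Levels = 32768; step size = 5.524e-05 V


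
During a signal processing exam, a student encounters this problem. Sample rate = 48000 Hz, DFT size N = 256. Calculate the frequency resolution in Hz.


DFT frequency resolution:
df = fs / N
   = 48000 / 256
   = 187.5 Hz

187.5 Hz


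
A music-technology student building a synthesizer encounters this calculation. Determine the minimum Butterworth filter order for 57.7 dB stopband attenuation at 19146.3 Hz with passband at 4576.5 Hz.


Butterworth filter order formula:
n = log10(10^(A/10) - 1) / (2 * log10(f_stop/f_pass))
10^(57.7/10) - 1 = 588842.6554
f_stop/f_pass = 19146.3 / 4576.5 = 4.1836
n = 4.6416 -> ceil = 5

5


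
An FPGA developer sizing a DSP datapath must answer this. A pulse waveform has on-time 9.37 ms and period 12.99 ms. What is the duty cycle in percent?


Duty cycle as a percentage:
DC = (t_on / T) * 100
   = (9.37 / 12.99) * 100
   = 0.721324 * 100
   = 72.13 %

72.13 %


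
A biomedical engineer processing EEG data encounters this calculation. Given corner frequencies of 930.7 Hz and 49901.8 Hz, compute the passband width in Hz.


Bandwidth is the difference of -3dB frequencies:
BW = f_high - f_low
   = 49901.8 - 930.7
   = 48971.1 Hz

48971.1 Hz


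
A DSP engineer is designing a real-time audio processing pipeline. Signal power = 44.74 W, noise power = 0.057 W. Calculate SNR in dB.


SNR in decibels:
SNR = 10 * log10(Ps / Pn)
    = 10 * log10(44.74 / 0.057)
    = 10 * log10(784.9123)
    = 10 * 2.8948
    = 28.95 dB

28.95 dB


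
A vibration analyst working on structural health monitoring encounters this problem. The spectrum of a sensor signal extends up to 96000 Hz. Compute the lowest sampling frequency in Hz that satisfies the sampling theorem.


The Nyquist rate is twice the maximum frequency component.
fs_min = 2 * fmax
      = 2 * 96000
      = 192000 Hz

192000


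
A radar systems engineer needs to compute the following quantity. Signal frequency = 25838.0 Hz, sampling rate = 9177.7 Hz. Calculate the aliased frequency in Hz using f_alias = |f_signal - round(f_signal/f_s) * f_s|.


Compute the nearest integer multiple of fs to the signal:
n = round(25838.0 / 9177.7) = 3
f_alias = |25838.0 - 3 * 9177.7|
        = |25838.0 - 27533.1|
        = 1695.1 Hz

1695.1


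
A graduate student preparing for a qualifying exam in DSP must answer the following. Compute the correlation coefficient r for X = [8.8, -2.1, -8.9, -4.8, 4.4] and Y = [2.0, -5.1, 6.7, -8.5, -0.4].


Pearson correlation coefficient (population):
r = cov(X,Y) / (std(X) * std(Y))
Mean X = -0.52, Mean Y = -1.06
Cov(X,Y) = 0.9928
Std(X) = 6.357798, Std(Y) = 5.323382
r = 0.0293

0.0293


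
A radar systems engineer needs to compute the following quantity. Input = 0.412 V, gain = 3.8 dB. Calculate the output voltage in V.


Output voltage from dB gain:
V_out = V_in * 10^(gain_dB / 20)
      = 0.412 * 10^(3.8 / 20)
      = 0.412 * 1.548817
      = 0.6381 V

0.6381 V


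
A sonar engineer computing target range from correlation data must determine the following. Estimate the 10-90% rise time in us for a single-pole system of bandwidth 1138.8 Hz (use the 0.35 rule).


Rise time from bandwidth relationship:
tr = 0.35 / BW
   = 0.35 / 1138.8
   = 0.0003073410608 s
   = 307.3411 us

307.3411 us


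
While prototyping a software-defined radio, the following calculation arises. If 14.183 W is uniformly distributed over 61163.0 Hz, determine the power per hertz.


Power spectral density:
PSD = P / BW
    = 14.183 / 61163.0
    = 0.00023189 W/Hz

0.00023189 W/Hz


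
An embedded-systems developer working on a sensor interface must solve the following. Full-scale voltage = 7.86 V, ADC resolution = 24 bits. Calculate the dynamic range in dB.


Dynamic range from full-scale to LSB:
V_min = V_max / 2^bits = 7.86 / 2^24
DR = 20 * log10(V_max / V_min)
   = 20 * log10(2^24)
   = 20 * 24 * log10(2)
   = 144.49 dB

144.49 dB


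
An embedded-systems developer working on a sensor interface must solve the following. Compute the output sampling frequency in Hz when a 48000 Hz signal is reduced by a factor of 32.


Decimation reduces the sample rate:
fs_out = fs_in / M
       = 48000 / 32
       = 1500.0 Hz

1500.0 Hz


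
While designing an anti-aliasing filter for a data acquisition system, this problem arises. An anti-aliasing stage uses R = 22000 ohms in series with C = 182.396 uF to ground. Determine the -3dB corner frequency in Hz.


Cutoff frequency of a first-order RC filter:
fc = 1 / (2 * pi * R * C)
C = 182.396 uF = 0.000182396 F
fc = 1 / (2 * pi * 22000 * 0.000182396)
   = 1 / 25.212613080343
   = 0.039663 Hz

0.039663 Hz


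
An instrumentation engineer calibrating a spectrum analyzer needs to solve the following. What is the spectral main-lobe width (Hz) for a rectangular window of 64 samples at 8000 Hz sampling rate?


Main lobe width for a rectangular window:
Width = 2 * fs / N
      = 2 * 8000 / 64
      = 16000 / 64
      = 250.0 Hz

250.0 Hz


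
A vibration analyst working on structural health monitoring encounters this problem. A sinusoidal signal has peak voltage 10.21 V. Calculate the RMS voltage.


RMS voltage for a sinusoidal waveform:
V_rms = V_peak / sqrt(2)
      = 10.21 / 1.414214
      = 7.22 V

7.22 V


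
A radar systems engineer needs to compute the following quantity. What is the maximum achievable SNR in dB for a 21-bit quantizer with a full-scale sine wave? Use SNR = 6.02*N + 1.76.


Theoretical SNR for a full-scale sinusoid:
SNR = 6.02 * N + 1.76
    = 6.02 * 21 + 1.76
    = 126.42 + 1.76
    = 128.18 dB

128.18 dB


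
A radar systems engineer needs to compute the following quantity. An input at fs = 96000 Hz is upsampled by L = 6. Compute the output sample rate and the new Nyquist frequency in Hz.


Step 1 — output sample rate after interpolation by L:
fs_out = L * fs_in = 6 * 96000 = 576000 Hz

Step 2 — Nyquist frequency of the output stream:
f_Nyq = fs_out / 2 = 576000 / 2 = 288000.0 Hz

fs_out = 576000 Hz; f_Nyquist = 288000.0 Hz


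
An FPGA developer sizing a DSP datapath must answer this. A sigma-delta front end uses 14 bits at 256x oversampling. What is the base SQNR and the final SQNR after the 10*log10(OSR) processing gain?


Step 1 — baseline SQNR at Nyquist:
SQNR_base = 6.02*N + 1.76
          = 6.02*14 + 1.76
          = 86.04 dB

Step 2 — oversampling processing gain:
G = 10*log10(OSR) = 10*log10(256) = 24.08 dB

Step 3 — total:
SQNR_total = 86.04 + 24.08 = 110.12 dB

Base SQNR = 86.04 dB; oversampled SQNR = 110.12 dB


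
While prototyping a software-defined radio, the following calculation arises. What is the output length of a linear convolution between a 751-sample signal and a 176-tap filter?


Linear convolution output length:
L = N + M - 1
  = 751 + 176 - 1
  = 926 samples

926


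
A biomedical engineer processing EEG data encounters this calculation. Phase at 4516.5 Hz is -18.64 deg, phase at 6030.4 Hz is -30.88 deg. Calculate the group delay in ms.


Group delay from phase difference:
tau = -d(phi)/d(omega)
d(phi) = -12.24 deg = -0.213628 rad
d(omega) = 2*pi*(6030.4 - 4516.5) = 9512.1142 rad/s
tau = -(-0.213628) / 9512.1142
    = 0.0225 ms

0.0225 ms


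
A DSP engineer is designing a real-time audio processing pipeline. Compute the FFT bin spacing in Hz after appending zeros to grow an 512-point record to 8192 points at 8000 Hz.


Frequency resolution after zero-padding:
N_padded = 512 * 16 = 8192
df = fs / N_padded
   = 8000 / 8192
   = 0.9766 Hz

0.9766 Hz


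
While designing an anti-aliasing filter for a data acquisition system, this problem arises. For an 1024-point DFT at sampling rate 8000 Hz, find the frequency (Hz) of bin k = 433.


Frequency of DFT bin k:
f_k = k * fs / N
    = 433 * 8000 / 1024
    = 3464000 / 1024
    = 3382.812 Hz

3382.812 Hz


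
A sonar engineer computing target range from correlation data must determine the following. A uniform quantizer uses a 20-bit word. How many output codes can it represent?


Number of quantization levels = 2^N
= 2^20
= 1048576

1048576


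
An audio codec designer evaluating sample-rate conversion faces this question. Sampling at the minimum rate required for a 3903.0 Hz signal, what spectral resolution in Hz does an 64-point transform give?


Step 1 — Nyquist sampling rate:
fs = 2 * fmax = 2 * 3903.0 = 7806.0 Hz

Step 2 — DFT bin spacing:
df = fs / N = 7806.0 / 64 = 121.9688 Hz

121.9688 Hz


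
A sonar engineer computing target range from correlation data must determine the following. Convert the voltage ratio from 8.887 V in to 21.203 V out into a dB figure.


Voltage gain in dB:
G = 20 * log10(Vout / Vin)
  = 20 * log10(21.203 / 8.887)
  = 20 * log10(2.385844)
  = 20 * 0.377642
  = 7.55 dB

7.55 dB


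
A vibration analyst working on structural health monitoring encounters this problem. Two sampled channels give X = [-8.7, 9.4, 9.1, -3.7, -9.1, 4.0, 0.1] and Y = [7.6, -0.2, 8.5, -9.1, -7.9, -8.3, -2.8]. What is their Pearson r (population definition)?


Pearson correlation coefficient (population):
r = cov(X,Y) / (std(X) * std(Y))
Mean X = 0.1571, Mean Y = -1.7429
Cov(X,Y) = 11.906735
Std(X) = 7.163371, Std(Y) = 6.87373
r = 0.2418

0.2418
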